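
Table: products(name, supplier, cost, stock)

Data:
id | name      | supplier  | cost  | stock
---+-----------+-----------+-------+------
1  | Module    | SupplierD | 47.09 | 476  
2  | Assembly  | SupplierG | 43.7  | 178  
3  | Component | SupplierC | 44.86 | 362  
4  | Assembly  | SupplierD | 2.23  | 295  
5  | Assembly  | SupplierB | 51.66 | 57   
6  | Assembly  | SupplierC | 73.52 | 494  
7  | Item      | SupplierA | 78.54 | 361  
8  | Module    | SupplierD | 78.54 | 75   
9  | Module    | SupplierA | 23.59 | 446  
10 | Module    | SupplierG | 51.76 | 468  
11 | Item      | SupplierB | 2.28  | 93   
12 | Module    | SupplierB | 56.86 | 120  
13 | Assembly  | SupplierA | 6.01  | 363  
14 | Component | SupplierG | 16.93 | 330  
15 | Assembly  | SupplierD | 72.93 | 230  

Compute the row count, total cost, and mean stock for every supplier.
SELECT supplier,
       COUNT(*) as cnt,
       SUM(cost) as total_cost,
       AVG(stock) as avg_stock
FROM products
GROUP BY supplier

Result:
  SupplierA: 3 records, 108.14 total cost, 390.00 avg stock
  SupplierB: 3 records, 110.80 total cost, 90.00 avg stock
  SupplierC: 2 records, 118.38 total cost, 428.00 avg stock
  SupplierD: 4 records, 200.79 total cost, 269.00 avg stock
  SupplierG: 3 records, 112.39 total cost, 325.33 avg stock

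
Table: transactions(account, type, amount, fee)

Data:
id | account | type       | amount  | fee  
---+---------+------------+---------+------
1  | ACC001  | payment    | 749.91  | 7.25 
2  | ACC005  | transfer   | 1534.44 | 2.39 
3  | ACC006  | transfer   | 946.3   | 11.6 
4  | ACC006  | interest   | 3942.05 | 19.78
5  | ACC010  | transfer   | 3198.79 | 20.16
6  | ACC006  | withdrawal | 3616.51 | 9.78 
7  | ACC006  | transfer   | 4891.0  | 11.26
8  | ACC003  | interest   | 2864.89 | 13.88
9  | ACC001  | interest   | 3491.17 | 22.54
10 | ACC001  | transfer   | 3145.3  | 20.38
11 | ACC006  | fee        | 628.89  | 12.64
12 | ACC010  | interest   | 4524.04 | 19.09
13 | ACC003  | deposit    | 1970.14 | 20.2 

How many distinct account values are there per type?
SELECT type, COUNT(DISTINCT account)
FROM transactions
GROUP BY type

Result:
  deposit: 1 distinct
  fee: 1 distinct
  interest: 4 distinct
  payment: 1 distinct
  transfer: 4 distinct
  withdrawal: 1 distinct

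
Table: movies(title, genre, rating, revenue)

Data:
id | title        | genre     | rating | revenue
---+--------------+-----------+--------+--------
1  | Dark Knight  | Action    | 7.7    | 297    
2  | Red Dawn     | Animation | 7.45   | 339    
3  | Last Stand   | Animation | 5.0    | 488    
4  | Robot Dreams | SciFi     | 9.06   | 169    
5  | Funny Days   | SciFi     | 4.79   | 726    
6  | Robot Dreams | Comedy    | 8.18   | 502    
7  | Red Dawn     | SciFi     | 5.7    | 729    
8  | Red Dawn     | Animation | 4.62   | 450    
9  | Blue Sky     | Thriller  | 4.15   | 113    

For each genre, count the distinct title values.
SELECT genre, COUNT(DISTINCT title)
FROM movies
GROUP BY genre

Result:
  Action: 1 distinct
  Animation: 2 distinct
  Comedy: 1 distinct
  SciFi: 3 distinct
  Thriller: 1 distinct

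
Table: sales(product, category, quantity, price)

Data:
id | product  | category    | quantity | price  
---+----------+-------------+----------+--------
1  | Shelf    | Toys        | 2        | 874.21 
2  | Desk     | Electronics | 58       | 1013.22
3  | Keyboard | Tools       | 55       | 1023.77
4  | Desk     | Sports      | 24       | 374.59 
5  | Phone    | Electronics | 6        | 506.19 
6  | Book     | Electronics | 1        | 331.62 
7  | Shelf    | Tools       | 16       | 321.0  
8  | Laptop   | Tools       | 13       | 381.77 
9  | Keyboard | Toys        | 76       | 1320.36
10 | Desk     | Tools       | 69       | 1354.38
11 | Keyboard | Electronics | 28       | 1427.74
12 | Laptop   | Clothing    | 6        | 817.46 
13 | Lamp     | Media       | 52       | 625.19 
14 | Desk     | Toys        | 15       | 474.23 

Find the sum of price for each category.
SELECT category, SUM(price) as result
FROM sales
GROUP BY category

Result:
  Clothing: 817.46
  Electronics: 3278.77
  Media: 625.19
  Sports: 374.59
  Tools: 3080.92
  Toys: 2668.80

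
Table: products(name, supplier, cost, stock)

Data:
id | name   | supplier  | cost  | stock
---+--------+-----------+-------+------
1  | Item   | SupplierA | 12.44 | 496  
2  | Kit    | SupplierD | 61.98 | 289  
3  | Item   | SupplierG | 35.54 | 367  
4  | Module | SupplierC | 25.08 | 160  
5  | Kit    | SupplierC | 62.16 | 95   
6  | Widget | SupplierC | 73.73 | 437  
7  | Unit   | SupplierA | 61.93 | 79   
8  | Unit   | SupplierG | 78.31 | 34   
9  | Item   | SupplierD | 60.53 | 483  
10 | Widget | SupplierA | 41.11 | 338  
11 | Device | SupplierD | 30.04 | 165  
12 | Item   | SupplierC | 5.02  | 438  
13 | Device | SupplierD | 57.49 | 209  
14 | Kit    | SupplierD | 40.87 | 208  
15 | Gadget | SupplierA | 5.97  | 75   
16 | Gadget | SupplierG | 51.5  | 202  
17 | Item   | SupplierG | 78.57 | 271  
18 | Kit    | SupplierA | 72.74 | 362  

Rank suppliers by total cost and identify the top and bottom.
SELECT supplier, SUM(cost)
FROM products
GROUP BY supplier
ORDER BY SUM(cost)

All groups:
  SupplierC: 165.99
  SupplierA: 194.19
  SupplierG: 243.92
  SupplierD: 250.91

Highest: SupplierD (250.91)
Lowest: SupplierC (165.99)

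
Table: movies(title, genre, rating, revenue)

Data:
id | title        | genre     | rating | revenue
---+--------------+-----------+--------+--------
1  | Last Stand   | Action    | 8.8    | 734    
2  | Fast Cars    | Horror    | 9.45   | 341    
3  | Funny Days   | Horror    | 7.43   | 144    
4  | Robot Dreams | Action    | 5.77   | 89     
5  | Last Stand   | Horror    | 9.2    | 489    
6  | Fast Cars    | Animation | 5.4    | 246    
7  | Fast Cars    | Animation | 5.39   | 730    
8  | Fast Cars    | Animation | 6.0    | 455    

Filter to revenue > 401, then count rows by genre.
SELECT genre, COUNT(*)
FROM movies
WHERE revenue > 401
GROUP BY genre

Note: WHERE filters rows before grouping.

Result:
  Action: 1
  Animation: 2
  Horror: 1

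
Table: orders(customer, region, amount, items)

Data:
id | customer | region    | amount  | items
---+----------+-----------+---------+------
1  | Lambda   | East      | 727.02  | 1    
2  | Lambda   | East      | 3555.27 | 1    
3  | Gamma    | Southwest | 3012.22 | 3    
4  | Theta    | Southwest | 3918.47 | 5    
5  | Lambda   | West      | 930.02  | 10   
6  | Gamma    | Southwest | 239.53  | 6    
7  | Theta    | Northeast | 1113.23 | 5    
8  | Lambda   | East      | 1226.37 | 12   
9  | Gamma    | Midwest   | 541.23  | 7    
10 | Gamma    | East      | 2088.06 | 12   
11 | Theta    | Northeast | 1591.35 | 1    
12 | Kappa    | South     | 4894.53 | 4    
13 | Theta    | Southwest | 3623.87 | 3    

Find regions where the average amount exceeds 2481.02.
SELECT region, AVG(amount)
FROM orders
GROUP BY region
HAVING AVG(amount) > 2481.02

Result:
  South: avg=4894.53
  Southwest: avg=2698.52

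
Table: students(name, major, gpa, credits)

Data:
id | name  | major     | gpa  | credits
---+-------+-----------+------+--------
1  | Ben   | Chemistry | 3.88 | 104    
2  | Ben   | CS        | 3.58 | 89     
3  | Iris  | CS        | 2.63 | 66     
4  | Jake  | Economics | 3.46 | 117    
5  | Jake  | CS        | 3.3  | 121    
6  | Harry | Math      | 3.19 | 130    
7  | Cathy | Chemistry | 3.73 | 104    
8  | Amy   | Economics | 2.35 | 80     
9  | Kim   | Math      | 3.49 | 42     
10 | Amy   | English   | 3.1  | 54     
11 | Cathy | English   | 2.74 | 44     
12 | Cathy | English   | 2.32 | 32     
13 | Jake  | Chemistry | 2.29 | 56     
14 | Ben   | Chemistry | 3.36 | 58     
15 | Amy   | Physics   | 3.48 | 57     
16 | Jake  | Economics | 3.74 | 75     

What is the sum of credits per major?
SELECT major, SUM(credits) as result
FROM students
GROUP BY major

Result:
  CS: 276
  Chemistry: 322
  Economics: 272
  English: 130
  Math: 172
  Physics: 57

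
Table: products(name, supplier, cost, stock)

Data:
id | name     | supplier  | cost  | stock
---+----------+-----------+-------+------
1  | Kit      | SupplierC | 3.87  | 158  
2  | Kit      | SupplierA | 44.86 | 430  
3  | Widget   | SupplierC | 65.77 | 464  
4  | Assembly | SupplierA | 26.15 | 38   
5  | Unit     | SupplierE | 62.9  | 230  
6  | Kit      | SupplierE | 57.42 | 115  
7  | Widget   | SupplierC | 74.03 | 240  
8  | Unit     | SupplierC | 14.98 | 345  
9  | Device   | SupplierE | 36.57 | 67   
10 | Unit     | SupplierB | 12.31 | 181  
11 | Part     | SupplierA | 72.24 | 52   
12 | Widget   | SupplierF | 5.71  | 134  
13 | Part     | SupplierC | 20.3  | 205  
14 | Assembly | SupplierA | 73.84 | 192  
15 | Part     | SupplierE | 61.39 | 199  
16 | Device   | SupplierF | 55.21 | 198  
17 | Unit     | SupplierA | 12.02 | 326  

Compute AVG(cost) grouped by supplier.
SELECT supplier, AVG(cost) as result
FROM products
GROUP BY supplier

Result:
  SupplierA: 45.82
  SupplierB: 12.31
  SupplierC: 35.79
  SupplierE: 54.57
  SupplierF: 30.46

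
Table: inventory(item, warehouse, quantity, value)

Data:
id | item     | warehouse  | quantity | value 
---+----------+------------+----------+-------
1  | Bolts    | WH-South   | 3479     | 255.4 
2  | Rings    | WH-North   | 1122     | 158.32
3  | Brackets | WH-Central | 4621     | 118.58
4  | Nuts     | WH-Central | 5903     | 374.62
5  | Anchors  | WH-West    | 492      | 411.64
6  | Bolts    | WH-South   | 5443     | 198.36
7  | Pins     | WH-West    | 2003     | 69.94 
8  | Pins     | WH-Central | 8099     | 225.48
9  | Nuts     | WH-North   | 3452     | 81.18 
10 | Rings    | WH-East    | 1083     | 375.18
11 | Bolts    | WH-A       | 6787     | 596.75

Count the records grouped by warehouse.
SELECT warehouse, COUNT(*) as count
FROM inventory
GROUP BY warehouse

Result:
  WH-A: 1
  WH-Central: 3
  WH-East: 1
  WH-North: 2
  WH-South: 2
  WH-West: 2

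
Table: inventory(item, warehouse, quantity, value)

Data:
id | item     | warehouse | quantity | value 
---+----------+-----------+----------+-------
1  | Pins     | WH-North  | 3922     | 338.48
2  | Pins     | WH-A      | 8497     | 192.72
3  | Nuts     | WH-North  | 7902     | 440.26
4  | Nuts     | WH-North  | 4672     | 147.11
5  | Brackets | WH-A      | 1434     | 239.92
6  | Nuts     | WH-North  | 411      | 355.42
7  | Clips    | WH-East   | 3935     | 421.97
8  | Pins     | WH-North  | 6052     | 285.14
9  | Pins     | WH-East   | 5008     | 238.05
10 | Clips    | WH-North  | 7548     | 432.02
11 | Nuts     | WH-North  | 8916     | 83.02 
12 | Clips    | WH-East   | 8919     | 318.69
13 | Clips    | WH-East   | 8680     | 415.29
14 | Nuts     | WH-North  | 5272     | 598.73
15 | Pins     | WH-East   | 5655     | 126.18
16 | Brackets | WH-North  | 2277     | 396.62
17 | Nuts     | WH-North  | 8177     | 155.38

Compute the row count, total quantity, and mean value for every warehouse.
SELECT warehouse,
       COUNT(*) as cnt,
       SUM(quantity) as total_quantity,
       AVG(value) as avg_value
FROM inventory
GROUP BY warehouse

Result:
  WH-A: 2 records, 9931 total quantity, 216.32 avg value
  WH-East: 5 records, 32197 total quantity, 304.04 avg value
  WH-North: 10 records, 55149 total quantity, 323.22 avg value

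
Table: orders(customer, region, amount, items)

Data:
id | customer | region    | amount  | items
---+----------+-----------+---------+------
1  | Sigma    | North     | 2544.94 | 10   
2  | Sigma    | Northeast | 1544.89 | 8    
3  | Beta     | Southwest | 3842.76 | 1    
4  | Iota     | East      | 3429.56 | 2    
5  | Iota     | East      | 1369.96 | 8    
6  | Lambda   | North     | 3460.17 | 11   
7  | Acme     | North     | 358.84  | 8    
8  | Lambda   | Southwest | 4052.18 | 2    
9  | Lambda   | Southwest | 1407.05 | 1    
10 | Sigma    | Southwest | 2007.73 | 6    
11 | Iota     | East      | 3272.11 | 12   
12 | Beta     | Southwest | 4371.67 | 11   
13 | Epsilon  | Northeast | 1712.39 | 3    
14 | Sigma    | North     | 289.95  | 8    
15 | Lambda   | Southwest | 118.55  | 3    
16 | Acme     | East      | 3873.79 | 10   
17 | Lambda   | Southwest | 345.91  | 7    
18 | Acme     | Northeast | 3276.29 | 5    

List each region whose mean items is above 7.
SELECT region, AVG(items)
FROM orders
GROUP BY region
HAVING AVG(items) > 7

Result:
  East: avg=8.00
  North: avg=9.25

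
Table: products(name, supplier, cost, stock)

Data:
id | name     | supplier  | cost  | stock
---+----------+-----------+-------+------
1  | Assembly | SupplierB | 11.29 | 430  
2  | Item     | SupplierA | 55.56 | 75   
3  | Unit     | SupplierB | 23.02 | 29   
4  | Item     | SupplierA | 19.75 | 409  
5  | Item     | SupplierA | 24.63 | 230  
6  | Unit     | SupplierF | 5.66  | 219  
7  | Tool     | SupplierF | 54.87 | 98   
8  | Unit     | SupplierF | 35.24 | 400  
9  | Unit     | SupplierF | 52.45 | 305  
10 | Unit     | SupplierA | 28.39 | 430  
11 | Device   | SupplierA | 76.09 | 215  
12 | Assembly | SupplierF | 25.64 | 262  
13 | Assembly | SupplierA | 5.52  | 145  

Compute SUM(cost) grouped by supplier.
SELECT supplier, SUM(cost) as result
FROM products
GROUP BY supplier

Result:
  SupplierA: 209.94
  SupplierB: 34.31
  SupplierF: 173.86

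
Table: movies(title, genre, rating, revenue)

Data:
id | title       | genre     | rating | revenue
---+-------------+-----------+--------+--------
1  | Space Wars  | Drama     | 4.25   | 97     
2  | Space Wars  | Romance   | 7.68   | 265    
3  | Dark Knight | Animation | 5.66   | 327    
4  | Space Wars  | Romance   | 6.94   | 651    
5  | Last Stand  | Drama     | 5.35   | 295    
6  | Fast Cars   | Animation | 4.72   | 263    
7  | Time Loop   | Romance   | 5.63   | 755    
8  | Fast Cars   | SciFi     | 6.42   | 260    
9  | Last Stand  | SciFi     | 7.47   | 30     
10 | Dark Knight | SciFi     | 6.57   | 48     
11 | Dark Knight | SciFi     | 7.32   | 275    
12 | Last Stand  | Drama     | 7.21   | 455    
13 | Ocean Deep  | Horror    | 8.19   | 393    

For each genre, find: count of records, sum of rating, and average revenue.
SELECT genre,
       COUNT(*) as cnt,
       SUM(rating) as total_rating,
       AVG(revenue) as avg_revenue
FROM movies
GROUP BY genre

Result:
  Animation: 2 records, 10.38 total rating, 295.00 avg revenue
  Drama: 3 records, 16.81 total rating, 282.33 avg revenue
  Horror: 1 records, 8.19 total rating, 393.00 avg revenue
  Romance: 3 records, 20.25 total rating, 557.00 avg revenue
  SciFi: 4 records, 27.78 total rating, 153.25 avg revenue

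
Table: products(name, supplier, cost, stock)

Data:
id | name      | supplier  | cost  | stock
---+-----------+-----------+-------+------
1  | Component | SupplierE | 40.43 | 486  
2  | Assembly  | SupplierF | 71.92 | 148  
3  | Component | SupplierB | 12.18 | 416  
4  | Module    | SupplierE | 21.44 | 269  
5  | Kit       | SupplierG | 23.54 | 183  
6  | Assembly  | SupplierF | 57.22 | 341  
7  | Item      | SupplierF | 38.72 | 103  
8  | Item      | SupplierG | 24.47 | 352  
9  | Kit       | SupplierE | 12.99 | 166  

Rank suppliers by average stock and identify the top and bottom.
SELECT supplier, AVG(stock)
FROM products
GROUP BY supplier
ORDER BY AVG(stock)

All groups:
  SupplierF: 197.33
  SupplierG: 267.50
  SupplierE: 307.00
  SupplierB: 416.00

Highest: SupplierB (416.00)
Lowest: SupplierF (197.33)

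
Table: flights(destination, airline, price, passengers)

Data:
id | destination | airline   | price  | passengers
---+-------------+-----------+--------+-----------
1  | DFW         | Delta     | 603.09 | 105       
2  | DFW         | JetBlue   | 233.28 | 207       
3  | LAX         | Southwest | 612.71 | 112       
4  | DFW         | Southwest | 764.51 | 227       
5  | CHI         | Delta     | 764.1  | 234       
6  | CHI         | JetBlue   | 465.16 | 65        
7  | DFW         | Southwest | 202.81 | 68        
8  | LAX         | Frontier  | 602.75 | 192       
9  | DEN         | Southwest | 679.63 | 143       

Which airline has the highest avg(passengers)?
SELECT airline, AVG(passengers) as val
FROM flights
GROUP BY airline
ORDER BY val DESC
LIMIT 1

Result: Frontier with avg(passengers) = 192.00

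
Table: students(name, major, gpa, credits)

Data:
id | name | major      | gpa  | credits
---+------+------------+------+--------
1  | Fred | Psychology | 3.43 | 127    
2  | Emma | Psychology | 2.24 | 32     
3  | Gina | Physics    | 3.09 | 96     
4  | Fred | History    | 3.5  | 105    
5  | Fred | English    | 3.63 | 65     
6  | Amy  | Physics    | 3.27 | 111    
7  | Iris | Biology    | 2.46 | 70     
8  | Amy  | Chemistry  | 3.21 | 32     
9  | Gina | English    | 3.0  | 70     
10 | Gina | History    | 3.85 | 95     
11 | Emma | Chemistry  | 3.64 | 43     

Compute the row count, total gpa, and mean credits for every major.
SELECT major,
       COUNT(*) as cnt,
       SUM(gpa) as total_gpa,
       AVG(credits) as avg_credits
FROM students
GROUP BY major

Result:
  Biology: 1 records, 2.46 total gpa, 70.00 avg credits
  Chemistry: 2 records, 6.85 total gpa, 37.50 avg credits
  English: 2 records, 6.63 total gpa, 67.50 avg credits
  History: 2 records, 7.35 total gpa, 100.00 avg credits
  Physics: 2 records, 6.36 total gpa, 103.50 avg credits
  Psychology: 2 records, 5.67 total gpa, 79.50 avg credits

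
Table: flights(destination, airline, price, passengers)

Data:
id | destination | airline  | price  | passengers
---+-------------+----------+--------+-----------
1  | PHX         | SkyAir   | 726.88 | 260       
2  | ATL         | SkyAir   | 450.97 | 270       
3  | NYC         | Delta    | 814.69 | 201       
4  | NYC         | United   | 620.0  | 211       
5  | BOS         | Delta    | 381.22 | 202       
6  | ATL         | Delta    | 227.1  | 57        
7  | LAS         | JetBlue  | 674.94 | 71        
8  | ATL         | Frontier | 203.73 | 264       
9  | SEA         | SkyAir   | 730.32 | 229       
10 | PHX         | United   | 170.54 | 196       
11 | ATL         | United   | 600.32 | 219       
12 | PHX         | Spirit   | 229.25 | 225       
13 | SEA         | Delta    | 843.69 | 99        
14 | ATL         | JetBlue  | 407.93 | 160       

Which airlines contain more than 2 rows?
SELECT airline, COUNT(*) as cnt
FROM flights
GROUP BY airline
HAVING COUNT(*) > 2

Result:
  Delta: 4
  SkyAir: 3
  United: 3

Note: HAVING filters groups after aggregation, WHERE filters rows before.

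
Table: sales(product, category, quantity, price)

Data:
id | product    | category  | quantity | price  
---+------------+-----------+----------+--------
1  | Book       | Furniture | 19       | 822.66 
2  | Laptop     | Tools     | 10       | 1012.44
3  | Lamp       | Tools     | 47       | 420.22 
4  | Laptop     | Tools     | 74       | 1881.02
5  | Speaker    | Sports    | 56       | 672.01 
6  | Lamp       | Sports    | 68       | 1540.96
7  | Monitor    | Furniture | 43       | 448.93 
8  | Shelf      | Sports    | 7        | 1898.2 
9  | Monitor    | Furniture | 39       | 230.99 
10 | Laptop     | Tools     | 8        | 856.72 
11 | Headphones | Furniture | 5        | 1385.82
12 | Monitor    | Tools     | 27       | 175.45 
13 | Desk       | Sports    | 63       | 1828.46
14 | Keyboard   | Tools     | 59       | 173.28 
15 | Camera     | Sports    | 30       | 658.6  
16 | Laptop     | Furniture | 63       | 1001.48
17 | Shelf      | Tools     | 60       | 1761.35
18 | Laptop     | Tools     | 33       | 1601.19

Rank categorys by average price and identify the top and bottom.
SELECT category, AVG(price)
FROM sales
GROUP BY category
ORDER BY AVG(price)

All groups:
  Furniture: 777.98
  Tools: 985.21
  Sports: 1319.65

Highest: Sports (1319.65)
Lowest: Furniture (777.98)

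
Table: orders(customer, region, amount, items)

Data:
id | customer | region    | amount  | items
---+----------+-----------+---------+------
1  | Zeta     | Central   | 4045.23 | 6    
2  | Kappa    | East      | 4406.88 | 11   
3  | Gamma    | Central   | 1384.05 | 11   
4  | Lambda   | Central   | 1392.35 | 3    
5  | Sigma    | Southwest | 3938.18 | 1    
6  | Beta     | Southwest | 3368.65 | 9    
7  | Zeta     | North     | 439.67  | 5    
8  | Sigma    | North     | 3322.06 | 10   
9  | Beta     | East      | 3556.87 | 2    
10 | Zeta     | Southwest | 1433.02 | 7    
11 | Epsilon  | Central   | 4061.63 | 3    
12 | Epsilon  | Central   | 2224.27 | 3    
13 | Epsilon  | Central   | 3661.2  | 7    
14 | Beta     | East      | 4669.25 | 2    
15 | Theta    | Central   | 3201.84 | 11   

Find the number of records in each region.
SELECT region, COUNT(*) as count
FROM orders
GROUP BY region

Result:
  Central: 7
  East: 3
  North: 2
  Southwest: 3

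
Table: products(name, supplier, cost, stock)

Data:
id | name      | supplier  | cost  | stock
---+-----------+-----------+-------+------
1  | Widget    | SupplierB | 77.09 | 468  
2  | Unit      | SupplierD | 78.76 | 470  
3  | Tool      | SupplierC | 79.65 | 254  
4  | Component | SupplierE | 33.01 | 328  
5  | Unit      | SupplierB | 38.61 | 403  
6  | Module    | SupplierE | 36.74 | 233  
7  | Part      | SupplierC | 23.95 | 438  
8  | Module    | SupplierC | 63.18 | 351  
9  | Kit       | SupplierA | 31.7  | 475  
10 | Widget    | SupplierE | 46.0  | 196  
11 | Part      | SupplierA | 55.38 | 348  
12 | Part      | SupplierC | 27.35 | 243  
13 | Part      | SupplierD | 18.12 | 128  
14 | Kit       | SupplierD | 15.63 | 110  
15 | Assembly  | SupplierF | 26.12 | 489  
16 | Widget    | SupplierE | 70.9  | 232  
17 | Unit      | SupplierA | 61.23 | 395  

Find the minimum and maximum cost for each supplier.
SELECT supplier, MIN(cost), MAX(cost)
FROM products
GROUP BY supplier

Result:
  SupplierA: min=31.70, max=61.23
  SupplierB: min=38.61, max=77.09
  SupplierC: min=23.95, max=79.65
  SupplierD: min=15.63, max=78.76
  SupplierE: min=33.01, max=70.90
  SupplierF: min=26.12, max=26.12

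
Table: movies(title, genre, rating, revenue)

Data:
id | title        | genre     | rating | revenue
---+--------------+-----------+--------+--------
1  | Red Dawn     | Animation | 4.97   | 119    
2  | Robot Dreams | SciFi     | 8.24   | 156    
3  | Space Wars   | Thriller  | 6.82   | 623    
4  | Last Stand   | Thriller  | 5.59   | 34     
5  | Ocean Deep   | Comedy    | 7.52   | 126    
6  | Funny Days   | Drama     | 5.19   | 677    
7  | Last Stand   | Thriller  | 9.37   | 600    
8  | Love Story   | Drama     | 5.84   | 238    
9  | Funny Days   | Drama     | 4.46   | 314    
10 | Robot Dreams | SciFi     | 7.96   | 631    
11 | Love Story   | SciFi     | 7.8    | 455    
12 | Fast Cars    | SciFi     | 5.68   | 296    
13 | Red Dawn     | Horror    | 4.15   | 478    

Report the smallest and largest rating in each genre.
SELECT genre, MIN(rating), MAX(rating)
FROM movies
GROUP BY genre

Result:
  Animation: min=4.97, max=4.97
  Comedy: min=7.52, max=7.52
  Drama: min=4.46, max=5.84
  Horror: min=4.15, max=4.15
  SciFi: min=5.68, max=8.24
  Thriller: min=5.59, max=9.37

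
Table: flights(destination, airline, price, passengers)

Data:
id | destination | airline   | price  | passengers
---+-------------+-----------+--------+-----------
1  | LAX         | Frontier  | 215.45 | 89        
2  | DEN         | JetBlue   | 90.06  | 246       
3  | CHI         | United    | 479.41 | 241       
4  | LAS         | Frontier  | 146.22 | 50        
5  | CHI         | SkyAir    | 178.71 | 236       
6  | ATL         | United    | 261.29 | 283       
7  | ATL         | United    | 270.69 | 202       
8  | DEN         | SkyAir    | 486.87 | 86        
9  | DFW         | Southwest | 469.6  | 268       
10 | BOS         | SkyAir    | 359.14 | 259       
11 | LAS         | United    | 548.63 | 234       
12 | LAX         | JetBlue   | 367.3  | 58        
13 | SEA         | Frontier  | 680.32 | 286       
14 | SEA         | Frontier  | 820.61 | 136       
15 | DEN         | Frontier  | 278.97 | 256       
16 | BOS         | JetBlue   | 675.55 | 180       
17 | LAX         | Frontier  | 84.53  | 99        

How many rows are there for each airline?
SELECT airline, COUNT(*) as count
FROM flights
GROUP BY airline

Result:
  Frontier: 6
  JetBlue: 3
  SkyAir: 3
  Southwest: 1
  United: 4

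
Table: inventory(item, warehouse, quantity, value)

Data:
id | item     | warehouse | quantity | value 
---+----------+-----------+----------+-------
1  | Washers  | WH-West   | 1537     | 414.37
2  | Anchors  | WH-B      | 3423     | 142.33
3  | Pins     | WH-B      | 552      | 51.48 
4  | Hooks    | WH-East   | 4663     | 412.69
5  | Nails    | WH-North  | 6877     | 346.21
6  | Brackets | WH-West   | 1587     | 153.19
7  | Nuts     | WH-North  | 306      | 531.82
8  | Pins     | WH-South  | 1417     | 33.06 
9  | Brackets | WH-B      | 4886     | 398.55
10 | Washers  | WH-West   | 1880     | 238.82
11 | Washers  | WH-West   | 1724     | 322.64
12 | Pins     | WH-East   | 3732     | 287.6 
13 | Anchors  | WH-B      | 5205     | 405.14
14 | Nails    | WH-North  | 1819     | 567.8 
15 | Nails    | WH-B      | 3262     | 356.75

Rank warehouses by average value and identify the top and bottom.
SELECT warehouse, AVG(value)
FROM inventory
GROUP BY warehouse
ORDER BY AVG(value)

All groups:
  WH-South: 33.06
  WH-B: 270.85
  WH-West: 282.26
  WH-East: 350.15
  WH-North: 481.94

Highest: WH-North (481.94)
Lowest: WH-South (33.06)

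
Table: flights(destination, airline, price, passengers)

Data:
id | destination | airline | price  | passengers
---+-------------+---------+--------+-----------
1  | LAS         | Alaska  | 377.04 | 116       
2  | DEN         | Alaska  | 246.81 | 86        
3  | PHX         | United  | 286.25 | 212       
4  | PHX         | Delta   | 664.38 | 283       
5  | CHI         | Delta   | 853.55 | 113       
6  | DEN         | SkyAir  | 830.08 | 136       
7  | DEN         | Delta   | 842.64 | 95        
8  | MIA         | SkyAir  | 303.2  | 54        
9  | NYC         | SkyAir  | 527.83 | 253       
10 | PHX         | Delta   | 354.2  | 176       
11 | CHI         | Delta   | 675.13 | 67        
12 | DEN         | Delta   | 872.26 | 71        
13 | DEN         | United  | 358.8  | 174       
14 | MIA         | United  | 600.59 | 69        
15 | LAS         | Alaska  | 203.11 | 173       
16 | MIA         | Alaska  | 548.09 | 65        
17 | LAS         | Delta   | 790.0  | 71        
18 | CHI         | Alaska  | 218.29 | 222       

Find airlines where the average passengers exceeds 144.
SELECT airline, AVG(passengers)
FROM flights
GROUP BY airline
HAVING AVG(passengers) > 144

Result:
  SkyAir: avg=147.67
  United: avg=151.67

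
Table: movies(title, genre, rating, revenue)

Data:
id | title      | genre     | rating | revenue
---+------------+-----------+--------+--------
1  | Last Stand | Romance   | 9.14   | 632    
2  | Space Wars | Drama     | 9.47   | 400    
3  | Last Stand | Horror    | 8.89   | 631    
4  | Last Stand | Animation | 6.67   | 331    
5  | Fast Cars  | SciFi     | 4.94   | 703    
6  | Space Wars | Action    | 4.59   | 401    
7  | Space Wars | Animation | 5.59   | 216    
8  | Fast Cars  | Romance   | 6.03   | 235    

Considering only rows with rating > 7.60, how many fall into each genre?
SELECT genre, COUNT(*)
FROM movies
WHERE rating > 7.60
GROUP BY genre

Note: WHERE filters rows before grouping.

Result:
  Drama: 1
  Horror: 1
  Romance: 1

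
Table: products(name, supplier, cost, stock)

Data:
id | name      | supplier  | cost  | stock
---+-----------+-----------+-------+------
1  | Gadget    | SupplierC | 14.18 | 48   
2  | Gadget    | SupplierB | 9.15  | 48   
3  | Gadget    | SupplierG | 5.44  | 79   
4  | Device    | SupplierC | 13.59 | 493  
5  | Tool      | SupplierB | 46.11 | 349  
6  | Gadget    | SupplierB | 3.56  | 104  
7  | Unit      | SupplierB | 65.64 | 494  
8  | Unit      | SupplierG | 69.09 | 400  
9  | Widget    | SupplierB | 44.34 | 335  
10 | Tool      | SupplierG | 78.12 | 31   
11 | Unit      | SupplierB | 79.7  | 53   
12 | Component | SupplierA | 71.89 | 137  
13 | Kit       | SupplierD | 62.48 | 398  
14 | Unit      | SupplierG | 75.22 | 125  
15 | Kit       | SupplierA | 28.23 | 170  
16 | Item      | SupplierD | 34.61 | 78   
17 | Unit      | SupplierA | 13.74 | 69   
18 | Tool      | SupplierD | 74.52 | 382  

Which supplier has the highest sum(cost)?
SELECT supplier, SUM(cost) as val
FROM products
GROUP BY supplier
ORDER BY val DESC
LIMIT 1

Result: SupplierB with sum(cost) = 248.50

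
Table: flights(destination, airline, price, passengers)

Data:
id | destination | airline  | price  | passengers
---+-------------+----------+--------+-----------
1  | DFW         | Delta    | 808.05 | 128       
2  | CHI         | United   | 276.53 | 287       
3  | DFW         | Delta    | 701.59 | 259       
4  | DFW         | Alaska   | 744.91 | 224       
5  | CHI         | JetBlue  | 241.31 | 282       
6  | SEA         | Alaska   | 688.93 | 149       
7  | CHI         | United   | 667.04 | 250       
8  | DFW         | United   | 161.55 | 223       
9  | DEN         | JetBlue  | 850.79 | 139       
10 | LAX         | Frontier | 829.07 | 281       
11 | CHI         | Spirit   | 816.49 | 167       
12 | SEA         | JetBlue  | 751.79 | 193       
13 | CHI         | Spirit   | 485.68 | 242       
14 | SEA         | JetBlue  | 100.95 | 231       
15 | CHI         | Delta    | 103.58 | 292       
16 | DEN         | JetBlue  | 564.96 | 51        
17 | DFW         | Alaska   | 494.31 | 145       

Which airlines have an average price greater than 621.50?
SELECT airline, AVG(price)
FROM flights
GROUP BY airline
HAVING AVG(price) > 621.50

Result:
  Alaska: avg=642.72
  Frontier: avg=829.07
  Spirit: avg=651.09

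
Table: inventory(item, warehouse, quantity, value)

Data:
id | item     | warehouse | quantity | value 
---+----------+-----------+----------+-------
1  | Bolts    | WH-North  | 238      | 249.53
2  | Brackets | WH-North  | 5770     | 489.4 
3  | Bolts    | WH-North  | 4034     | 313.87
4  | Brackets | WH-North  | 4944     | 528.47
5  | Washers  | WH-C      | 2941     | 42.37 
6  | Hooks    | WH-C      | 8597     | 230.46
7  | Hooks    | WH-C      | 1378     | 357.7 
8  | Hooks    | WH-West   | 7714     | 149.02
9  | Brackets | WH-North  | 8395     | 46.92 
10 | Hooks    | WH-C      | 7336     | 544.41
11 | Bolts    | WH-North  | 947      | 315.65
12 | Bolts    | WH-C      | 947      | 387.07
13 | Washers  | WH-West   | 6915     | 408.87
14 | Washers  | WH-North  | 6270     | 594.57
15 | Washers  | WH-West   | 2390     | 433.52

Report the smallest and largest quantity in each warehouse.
SELECT warehouse, MIN(quantity), MAX(quantity)
FROM inventory
GROUP BY warehouse

Result:
  WH-C: min=947, max=8597
  WH-North: min=238, max=8395
  WH-West: min=2390, max=7714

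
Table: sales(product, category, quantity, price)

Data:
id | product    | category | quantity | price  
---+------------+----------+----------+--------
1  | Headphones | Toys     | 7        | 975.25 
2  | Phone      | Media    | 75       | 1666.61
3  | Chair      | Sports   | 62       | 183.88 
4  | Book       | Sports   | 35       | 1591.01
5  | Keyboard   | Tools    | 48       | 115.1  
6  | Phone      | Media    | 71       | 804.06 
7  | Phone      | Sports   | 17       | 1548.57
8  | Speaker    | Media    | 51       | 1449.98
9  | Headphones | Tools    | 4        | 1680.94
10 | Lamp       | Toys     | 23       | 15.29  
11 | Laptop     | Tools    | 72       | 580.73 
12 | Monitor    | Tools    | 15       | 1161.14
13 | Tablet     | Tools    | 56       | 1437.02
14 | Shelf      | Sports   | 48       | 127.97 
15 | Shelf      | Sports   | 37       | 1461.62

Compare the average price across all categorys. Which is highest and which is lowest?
SELECT category, AVG(price)
FROM sales
GROUP BY category
ORDER BY AVG(price)

All groups:
  Toys: 495.27
  Sports: 982.61
  Tools: 994.99
  Media: 1306.88

Highest: Media (1306.88)
Lowest: Toys (495.27)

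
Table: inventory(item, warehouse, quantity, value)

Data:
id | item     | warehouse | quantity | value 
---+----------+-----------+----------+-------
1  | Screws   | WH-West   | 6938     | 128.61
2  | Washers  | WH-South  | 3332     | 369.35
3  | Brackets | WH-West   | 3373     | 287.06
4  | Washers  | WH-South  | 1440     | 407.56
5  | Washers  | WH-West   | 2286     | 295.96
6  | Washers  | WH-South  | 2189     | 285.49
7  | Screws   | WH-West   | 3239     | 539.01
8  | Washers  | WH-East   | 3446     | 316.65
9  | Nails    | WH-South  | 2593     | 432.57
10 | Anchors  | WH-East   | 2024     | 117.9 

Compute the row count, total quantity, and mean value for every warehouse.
SELECT warehouse,
       COUNT(*) as cnt,
       SUM(quantity) as total_quantity,
       AVG(value) as avg_value
FROM inventory
GROUP BY warehouse

Result:
  WH-East: 2 records, 5470 total quantity, 217.28 avg value
  WH-South: 4 records, 9554 total quantity, 373.74 avg value
  WH-West: 4 records, 15836 total quantity, 312.66 avg value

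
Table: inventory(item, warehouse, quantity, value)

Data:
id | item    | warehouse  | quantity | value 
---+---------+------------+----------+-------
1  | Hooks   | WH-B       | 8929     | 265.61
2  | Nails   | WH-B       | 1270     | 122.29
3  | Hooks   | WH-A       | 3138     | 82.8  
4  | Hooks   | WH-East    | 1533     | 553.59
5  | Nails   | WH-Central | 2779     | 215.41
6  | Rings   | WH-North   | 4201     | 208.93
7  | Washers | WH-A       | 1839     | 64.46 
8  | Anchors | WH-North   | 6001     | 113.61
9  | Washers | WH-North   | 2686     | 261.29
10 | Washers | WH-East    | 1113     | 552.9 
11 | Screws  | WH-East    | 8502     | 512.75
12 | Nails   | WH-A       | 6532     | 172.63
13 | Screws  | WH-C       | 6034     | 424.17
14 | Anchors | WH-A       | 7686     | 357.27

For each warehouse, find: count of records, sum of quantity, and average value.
SELECT warehouse,
       COUNT(*) as cnt,
       SUM(quantity) as total_quantity,
       AVG(value) as avg_value
FROM inventory
GROUP BY warehouse

Result:
  WH-A: 4 records, 19195 total quantity, 169.29 avg value
  WH-B: 2 records, 10199 total quantity, 193.95 avg value
  WH-C: 1 records, 6034 total quantity, 424.17 avg value
  WH-Central: 1 records, 2779 total quantity, 215.41 avg value
  WH-East: 3 records, 11148 total quantity, 539.75 avg value
  WH-North: 3 records, 12888 total quantity, 194.61 avg value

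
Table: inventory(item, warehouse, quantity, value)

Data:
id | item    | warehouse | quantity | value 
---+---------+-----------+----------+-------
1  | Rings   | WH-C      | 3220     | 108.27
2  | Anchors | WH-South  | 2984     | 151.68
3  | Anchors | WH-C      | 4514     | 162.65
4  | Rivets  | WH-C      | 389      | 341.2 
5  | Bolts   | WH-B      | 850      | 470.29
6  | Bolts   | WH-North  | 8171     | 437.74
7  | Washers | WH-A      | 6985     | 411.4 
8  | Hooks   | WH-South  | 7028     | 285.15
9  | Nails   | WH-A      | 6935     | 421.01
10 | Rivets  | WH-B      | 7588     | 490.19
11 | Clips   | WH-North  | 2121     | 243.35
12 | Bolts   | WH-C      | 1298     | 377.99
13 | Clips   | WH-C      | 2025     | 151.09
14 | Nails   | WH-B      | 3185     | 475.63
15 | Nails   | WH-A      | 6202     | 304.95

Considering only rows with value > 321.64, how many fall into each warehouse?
SELECT warehouse, COUNT(*)
FROM inventory
WHERE value > 321.64
GROUP BY warehouse

Note: WHERE filters rows before grouping.

Result:
  WH-A: 2
  WH-B: 3
  WH-C: 2
  WH-North: 1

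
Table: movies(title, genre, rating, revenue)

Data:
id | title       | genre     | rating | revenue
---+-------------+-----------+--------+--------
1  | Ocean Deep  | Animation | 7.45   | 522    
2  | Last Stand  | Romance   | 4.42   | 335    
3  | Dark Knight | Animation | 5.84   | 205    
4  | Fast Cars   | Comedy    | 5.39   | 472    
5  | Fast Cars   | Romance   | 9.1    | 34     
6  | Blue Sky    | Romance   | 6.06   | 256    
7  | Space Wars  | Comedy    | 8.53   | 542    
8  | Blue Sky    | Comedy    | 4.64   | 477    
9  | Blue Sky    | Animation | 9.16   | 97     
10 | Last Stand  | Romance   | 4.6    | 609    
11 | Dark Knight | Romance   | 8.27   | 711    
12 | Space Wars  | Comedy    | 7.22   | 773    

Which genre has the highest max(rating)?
SELECT genre, MAX(rating) as val
FROM movies
GROUP BY genre
ORDER BY val DESC
LIMIT 1

Result: Animation with max(rating) = 9.16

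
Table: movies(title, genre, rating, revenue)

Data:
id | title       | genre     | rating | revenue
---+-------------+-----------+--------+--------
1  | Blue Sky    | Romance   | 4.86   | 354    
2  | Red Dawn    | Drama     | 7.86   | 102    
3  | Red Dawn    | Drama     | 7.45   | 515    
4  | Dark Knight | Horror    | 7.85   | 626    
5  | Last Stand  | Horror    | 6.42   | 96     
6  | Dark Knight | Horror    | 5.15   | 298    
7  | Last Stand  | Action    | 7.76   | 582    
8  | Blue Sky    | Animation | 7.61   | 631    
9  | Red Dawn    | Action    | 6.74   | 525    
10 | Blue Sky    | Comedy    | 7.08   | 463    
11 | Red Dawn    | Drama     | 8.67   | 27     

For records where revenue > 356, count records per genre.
SELECT genre, COUNT(*)
FROM movies
WHERE revenue > 356
GROUP BY genre

Note: WHERE filters rows before grouping.

Result:
  Action: 2
  Animation: 1
  Comedy: 1
  Drama: 1
  Horror: 1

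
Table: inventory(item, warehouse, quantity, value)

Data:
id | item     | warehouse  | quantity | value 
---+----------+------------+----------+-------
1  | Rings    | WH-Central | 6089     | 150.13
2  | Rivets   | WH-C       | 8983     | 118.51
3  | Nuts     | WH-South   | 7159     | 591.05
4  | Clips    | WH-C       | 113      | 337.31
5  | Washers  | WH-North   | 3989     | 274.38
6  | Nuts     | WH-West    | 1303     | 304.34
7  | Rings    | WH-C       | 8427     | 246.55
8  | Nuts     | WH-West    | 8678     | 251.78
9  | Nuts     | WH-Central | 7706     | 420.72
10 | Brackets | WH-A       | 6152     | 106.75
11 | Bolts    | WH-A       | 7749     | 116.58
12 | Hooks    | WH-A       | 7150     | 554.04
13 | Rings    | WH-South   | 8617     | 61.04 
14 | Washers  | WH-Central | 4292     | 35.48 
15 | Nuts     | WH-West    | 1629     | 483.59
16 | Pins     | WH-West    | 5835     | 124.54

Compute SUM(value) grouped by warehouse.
SELECT warehouse, SUM(value) as result
FROM inventory
GROUP BY warehouse

Result:
  WH-A: 777.37
  WH-C: 702.37
  WH-Central: 606.33
  WH-North: 274.38
  WH-South: 652.09
  WH-West: 1164.25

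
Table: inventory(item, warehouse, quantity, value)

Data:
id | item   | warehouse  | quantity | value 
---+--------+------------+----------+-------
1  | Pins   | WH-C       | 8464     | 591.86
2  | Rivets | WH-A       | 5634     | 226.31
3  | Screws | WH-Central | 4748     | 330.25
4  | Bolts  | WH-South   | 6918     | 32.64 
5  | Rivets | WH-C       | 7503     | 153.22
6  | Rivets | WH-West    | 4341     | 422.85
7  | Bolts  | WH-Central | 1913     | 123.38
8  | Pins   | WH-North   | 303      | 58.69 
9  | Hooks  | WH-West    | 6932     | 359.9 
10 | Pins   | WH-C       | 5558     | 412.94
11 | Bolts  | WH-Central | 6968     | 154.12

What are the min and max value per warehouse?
SELECT warehouse, MIN(value), MAX(value)
FROM inventory
GROUP BY warehouse

Result:
  WH-A: min=226.31, max=226.31
  WH-C: min=153.22, max=591.86
  WH-Central: min=123.38, max=330.25
  WH-North: min=58.69, max=58.69
  WH-South: min=32.64, max=32.64
  WH-West: min=359.90, max=422.85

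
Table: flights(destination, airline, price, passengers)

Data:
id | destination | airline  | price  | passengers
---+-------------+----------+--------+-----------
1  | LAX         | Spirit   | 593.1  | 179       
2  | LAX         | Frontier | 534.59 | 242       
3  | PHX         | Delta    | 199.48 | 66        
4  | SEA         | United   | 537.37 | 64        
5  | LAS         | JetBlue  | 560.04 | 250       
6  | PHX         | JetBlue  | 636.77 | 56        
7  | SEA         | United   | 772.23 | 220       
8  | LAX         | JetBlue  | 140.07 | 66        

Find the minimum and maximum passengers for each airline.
SELECT airline, MIN(passengers), MAX(passengers)
FROM flights
GROUP BY airline

Result:
  Delta: min=66, max=66
  Frontier: min=242, max=242
  JetBlue: min=56, max=250
  Spirit: min=179, max=179
  United: min=64, max=220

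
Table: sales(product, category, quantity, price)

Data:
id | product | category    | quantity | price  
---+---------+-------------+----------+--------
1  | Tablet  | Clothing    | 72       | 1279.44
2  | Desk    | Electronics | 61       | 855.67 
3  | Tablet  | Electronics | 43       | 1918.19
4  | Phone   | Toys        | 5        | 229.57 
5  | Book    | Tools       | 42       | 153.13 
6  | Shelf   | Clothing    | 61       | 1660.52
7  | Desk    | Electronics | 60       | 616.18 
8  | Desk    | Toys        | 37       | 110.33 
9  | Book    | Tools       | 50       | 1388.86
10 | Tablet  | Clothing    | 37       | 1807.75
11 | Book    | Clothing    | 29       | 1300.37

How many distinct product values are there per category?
SELECT category, COUNT(DISTINCT product)
FROM sales
GROUP BY category

Result:
  Clothing: 3 distinct
  Electronics: 2 distinct
  Tools: 1 distinct
  Toys: 2 distinct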